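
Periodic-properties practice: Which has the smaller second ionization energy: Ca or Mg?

Ca

The second ionization energy removes an electron from the +1 ion. For each element: Ca⁺ still has 1 valence electron; Mg⁺ still has 1 valence electron.
All are still removing valence electrons, so compare the +1 ions as you would atoms: IE_2 generally rises across a period (higher Z_eff) and falls down a group (larger shell), subject to the usual subshell exceptions.
Valence configurations: Ca⁺ [Ar]4s¹, Mg⁺ [Ne]3s¹.
Tabulated IE_2 (kJ/mol): Ca 1145, Mg 1451.
Putting it together, IE_2: Ca < Mg.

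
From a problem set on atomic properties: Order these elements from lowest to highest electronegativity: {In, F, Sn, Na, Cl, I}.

Electronegativity increases across a period and decreases down a group, tracking effective nuclear charge and atomic size.
Neither a single period nor a single group — weigh both effects.
In > Na: the two effects oppose for this pair; the across-period effect wins (1.78 vs 0.93).
Sn > In: Sn lies to the right of In in period 5, so the across-period effect alone puts Sn higher.
I > Sn: I lies to the right of Sn in period 5, so the across-period effect alone puts I higher.
Cl > I: Cl sits above I in group 17, so the down-group effect alone puts Cl higher.
F > Cl: F sits above Cl in group 17, so the down-group effect alone puts F higher.
Tabulated electronegativity (Pauling): F 3.98, Na 0.93, Cl 3.16, In 1.78, Sn 1.96, I 2.66.
So from lowest to highest: Na < In < Sn < I < Cl < F.

Na < In < Sn < I < Cl < F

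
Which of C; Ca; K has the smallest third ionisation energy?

K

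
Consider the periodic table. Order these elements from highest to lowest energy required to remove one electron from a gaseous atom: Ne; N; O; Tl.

Removing the outermost electron gets harder across a period and easier down a group.
Neither a single period nor a single group — weigh both effects.
O > Tl: relative to Tl, both the across-period and down-group shifts push O's first ionization energy up.
N > O: this pair runs against the simple trend — see the exception note.
Ne > N: both are in period 2; the period trend gives Ne the larger value.
Note the exception: N has a higher first ionization energy than O, contrary to the simple trend — pairing an electron in O's 2p⁴ costs repulsion energy, so O ionizes more easily than half-filled N (2p³).
Approximate values (kJ/mol): N 1402, O 1314, Ne 2081, Tl 589.
So from highest to lowest: Ne > N > O > Tl.

Ne, N, O, Tl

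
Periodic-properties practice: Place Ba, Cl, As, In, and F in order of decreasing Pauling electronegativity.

F > Cl > As > In > Ba

EN rises left→right (higher Z_eff, smaller atoms) and falls top→bottom (larger, more shielded atoms).
These span different periods and groups, so the two trends combine.
In > Ba: both effects reinforce here, so In is clearly the higher of the two.
As > In: both effects reinforce here, so As is clearly the higher of the two.
Cl > As: both effects reinforce here, so Cl is clearly the higher of the two.
F > Cl: they share group 17; the group trend gives F the larger value.
Approximate values (Pauling): F 3.98, Cl 3.16, As 2.18, In 1.78, Ba 0.89.
So from highest to lowest: F > Cl > As > In > Ba.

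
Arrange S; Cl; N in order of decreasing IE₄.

The fourth ionization energy removes an electron from the +3 ion. For each element: S³⁺ still has 3 valence electrons; Cl³⁺ still has 4 valence electrons; N³⁺ still has 2 valence electrons.
All are still removing valence electrons, so compare the +3 ions as you would atoms: IE_4 generally rises across a period (higher Z_eff) and falls down a group (larger shell), subject to the usual subshell exceptions.
Valence configurations: S³⁺ [Ne]3s²3p¹, Cl³⁺ [Ne]3s²3p², N³⁺ [He]2s².
Approximate IE_4 values (kJ/mol): S 4556, Cl 5159, N 7475.
Overall IE_4 order: S < Cl < N.

N > Cl > S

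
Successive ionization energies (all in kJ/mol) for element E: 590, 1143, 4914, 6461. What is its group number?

Group 2

Look for the largest jump between consecutive ionization energies: IE3/IE2 ≈ 4.3, far larger than any earlier ratio.
That jump marks the point where a core electron is being removed. So the atom has 2 valence electrons.
A main-group element with 2 valence electrons is in group 2.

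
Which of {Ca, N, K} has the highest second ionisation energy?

The second ionization energy removes an electron from the +1 ion. For each element: Ca⁺ still has 1 valence electron; N⁺ still has 4 valence electrons; K⁺ is the bare [Ar] core.
Core electrons are held far more tightly than valence electrons, so K tops the IE_2 order.
Valence configurations: Ca⁺ [Ar]4s¹, N⁺ [He]2s²2p².
The numbers (kJ/mol): Ca 1145, N 2856, K 3052.
Overall IE_2 order: Ca < N < K.

K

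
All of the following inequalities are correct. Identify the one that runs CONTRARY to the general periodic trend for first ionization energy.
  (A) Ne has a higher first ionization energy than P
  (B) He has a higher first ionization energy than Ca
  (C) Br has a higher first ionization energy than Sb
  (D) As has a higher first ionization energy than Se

(D)

The general trend: first ionization energy increases across a period and decreases down a group.
(A) Ne (period 2, group 18) vs P (period 3, group 15): the stated order agrees with the simple trend.
(B) He (period 1, group 18) vs Ca (period 4, group 2): the stated order agrees with the simple trend.
(C) Br (period 4, group 17) vs Sb (period 5, group 15): the stated order agrees with the simple trend.
(D) As (period 4, group 15) vs Se (period 4, group 16): the stated order contradicts the simple trend.
The exception is (D): Se (4p⁴) ionizes more easily than half-filled As (4p³).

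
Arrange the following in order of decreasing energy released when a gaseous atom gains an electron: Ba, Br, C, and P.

C is in period 2, group 14; P is in period 3, group 15; Br is in period 4, group 17; Ba is in period 6, group 2.
Adding an electron releases more energy for atoms nearer the top right (short of the noble gases).
These span different periods and groups, so the two trends combine.
P > Ba: relative to Ba, both the across-period and down-group shifts push P's electron affinity up.
C > P: the two effects oppose for this pair; the down-group effect wins (122 vs 72 kJ/mol).
Br > C: period and group pull opposite ways; the across-period shift dominates (325 vs 122 kJ/mol).
For reference (kJ/mol): C 122, P 72, Br 325, Ba 14.
So from highest to lowest: Br > C > P > Ba.

Br, C, P, Ba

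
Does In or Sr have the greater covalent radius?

Sr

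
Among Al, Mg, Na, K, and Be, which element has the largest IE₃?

Consider each +2 ion: Al²⁺ still has 1 valence electron; Mg²⁺ is the bare [Ne] core; Na²⁺ is already 1 electron into the core; K²⁺ is already 1 electron into the core; Be²⁺ is the bare [He] core.
Breaking into a closed-shell core is much more expensive than removing a leftover valence electron — K, Na, Mg and Be have the largest IE_3 here.
Tabulated IE_3 (kJ/mol): Al 2745, Mg 7733, Na 6910, K 4420, Be 14849.
Overall IE_3 order: Al < K < Na < Mg < Be.

Be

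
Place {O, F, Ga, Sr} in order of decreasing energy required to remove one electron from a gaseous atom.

F, O, Ga, Sr

O is in period 2, group 16; F is in period 2, group 17; Ga is in period 4, group 13; Sr is in period 5, group 2.
Across a period the outer electron is held more tightly (higher IE₁); down a group it sits in a higher shell, more shielded, and comes off more easily.
Neither a single period nor a single group — weigh both effects.
Ga > Sr: both effects reinforce here, so Ga is clearly the higher of the two.
O > Ga: relative to Ga, both the across-period and down-group shifts push O's first ionization energy up.
F > O: both are in period 2; the period trend gives F the larger value.
Approximate values (kJ/mol): O 1314, F 1681, Ga 579, Sr 550.
So from highest to lowest: F > O > Ga > Sr.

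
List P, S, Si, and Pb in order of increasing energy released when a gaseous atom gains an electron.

Pb, P, Si, S

Si is in period 3, group 14; P is in period 3, group 15; S is in period 3, group 16; Pb is in period 6, group 14.
Adding an electron releases more energy for atoms nearer the top right (short of the noble gases).
Here both period and group differ, so the two effects have to be weighed against each other.
P > Pb: relative to Pb, both the across-period and down-group shifts push P's electron affinity up.
Si > P: this pair runs against the simple trend — see the exception note.
S > Si: both are in period 3; the period trend gives S the larger value.
Note the exception: Si has a higher electron affinity than P, contrary to the simple trend — adding an electron to P's half-filled 3p³ is unfavourable, so Si (3p²) has the more exothermic EA.
Tabulated electron affinity (kJ/mol): Si 134, P 72, S 200, Pb 35.
So from lowest to highest: Pb < P < Si < S.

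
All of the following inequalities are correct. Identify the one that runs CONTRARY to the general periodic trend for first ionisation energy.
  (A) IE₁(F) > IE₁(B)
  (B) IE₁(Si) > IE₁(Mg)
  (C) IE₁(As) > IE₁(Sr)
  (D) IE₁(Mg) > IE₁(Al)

(D)

The general trend: first ionisation energy increases across a period and decreases down a group.
(A) F (period 2, group 17) vs B (period 2, group 13): the stated order agrees with the simple trend.
(B) Si (period 3, group 14) vs Mg (period 3, group 2): the stated order agrees with the simple trend.
(C) As (period 4, group 15) vs Sr (period 5, group 2): the stated order agrees with the simple trend.
(D) Mg (period 3, group 2) vs Al (period 3, group 13): the stated order contradicts the simple trend.
The exception is (D): Al's single 3p electron is easier to remove than one from Mg's filled 3s².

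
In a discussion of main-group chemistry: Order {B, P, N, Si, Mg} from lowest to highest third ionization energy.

The third ionization energy removes an electron from the +2 ion. For each element: B²⁺ still has 1 valence electron; P²⁺ still has 3 valence electrons; N²⁺ still has 3 valence electrons; Si²⁺ still has 2 valence electrons; Mg²⁺ is the bare [Ne] core.
Core electrons are held far more tightly than valence electrons, so Mg tops the IE_3 order.
Valence configurations: B²⁺ [He]2s¹, P²⁺ [Ne]3s²3p¹, N²⁺ [He]2s²2p¹, Si²⁺ [Ne]3s².
P²⁺ loses a lone 3p electron whereas Si²⁺ must break into a filled 3s² pair, so IE_3(Si) > IE_3(P) even though P has the higher nuclear charge.
Tabulated IE_3 (kJ/mol): B 3660, P 2914, N 4578, Si 3232, Mg 7733.
So the third ionization energies run P < Si < B < N < Mg.

P, Si, B, N, Mg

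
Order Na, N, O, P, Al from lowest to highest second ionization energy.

Consider each +1 ion: Na⁺ is the bare [Ne] core; N⁺ still has 4 valence electrons; O⁺ still has 5 valence electrons; P⁺ still has 4 valence electrons; Al⁺ still has 2 valence electrons.
Pulling an electron out of a noble-gas core costs far more than removing a remaining valence electron, so Na sits at the high end of IE_2.
Valence configurations: N⁺ [He]2s²2p², O⁺ [He]2s²2p³, P⁺ [Ne]3s²3p², Al⁺ [Ne]3s².
The numbers (kJ/mol): Na 4562, N 2856, O 3388, P 1907, Al 1817.
Hence IE_2: Al < P < N < O < Na.

Al, P, N, O, Na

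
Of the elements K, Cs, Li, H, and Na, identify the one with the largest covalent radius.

Across a period the added protons contract the valence shell; down a group each new principal shell makes the atom larger.
All are in group 1, so atomic radius increases down the group.
The largest covalent radius among these belongs to Cs.

Cs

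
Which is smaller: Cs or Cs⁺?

Cs⁺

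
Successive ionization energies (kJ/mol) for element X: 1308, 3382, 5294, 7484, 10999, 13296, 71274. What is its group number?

Look for the largest jump between consecutive ionization energies: IE7/IE6 ≈ 5.4, far larger than any earlier ratio.
That jump marks the point where a core electron is being removed. So the atom has 6 valence electrons.
A main-group element with 6 valence electrons is in group 16.

Group 16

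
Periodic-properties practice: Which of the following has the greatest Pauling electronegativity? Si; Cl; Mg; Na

Na is in period 3, group 1; Mg is in period 3, group 2; Si is in period 3, group 14; Cl is in period 3, group 17.
Electronegativity increases across a period and decreases down a group, tracking effective nuclear charge and atomic size.
All lie in period 3, so electronegativity increases left to right.
The greatest Pauling electronegativity among these belongs to Cl.

Cl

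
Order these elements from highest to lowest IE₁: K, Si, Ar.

Ar > Si > K

Si is in period 3, group 14; Ar is in period 3, group 18; K is in period 4, group 1.
First ionization energy rises across a period (greater Z_eff holds electrons more tightly) and falls down a group (valence electrons are farther from the nucleus).
Neither a single period nor a single group — weigh both effects.
Si > K: relative to K, both the across-period and down-group shifts push Si's first ionization energy up.
Ar > Si: Ar lies to the right of Si in period 3, so the across-period effect alone puts Ar higher.
For reference (kJ/mol): Si 786, Ar 1521, K 419.
So from highest to lowest: Ar > Si > K.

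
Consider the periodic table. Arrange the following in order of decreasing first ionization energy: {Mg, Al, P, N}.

N, P, Mg, Al

N is in period 2, group 15; Mg is in period 3, group 2; Al is in period 3, group 13; P is in period 3, group 15.
First ionization energy rises across a period (greater Z_eff holds electrons more tightly) and falls down a group (valence electrons are farther from the nucleus).
Neither a single period nor a single group — weigh both effects.
Mg > Al: this pair runs against the simple trend — see the exception note.
P > Mg: P lies to the right of Mg in period 3, so the across-period effect alone puts P higher.
N > P: they share group 15; the group trend gives N the larger value.
Note the exception: Mg has a higher first ionization energy than Al, contrary to the simple trend — Al's single 3p electron is easier to remove than one from Mg's filled 3s².
Tabulated first ionization energy (kJ/mol): N 1402, Mg 738, Al 578, P 1012.
So from highest to lowest: N > P > Mg > Al.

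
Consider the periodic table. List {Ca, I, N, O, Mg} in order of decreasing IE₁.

N, O, I, Mg, Ca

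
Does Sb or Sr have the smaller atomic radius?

Sb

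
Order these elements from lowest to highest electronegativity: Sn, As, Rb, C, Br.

C is in period 2, group 14; As is in period 4, group 15; Br is in period 4, group 17; Rb is in period 5, group 1; Sn is in period 5, group 14.
Smaller atoms with higher effective nuclear charge are more electronegative.
These span different periods and groups, so the two trends combine.
Sn > Rb: Sn lies to the right of Rb in period 5, so the across-period effect alone puts Sn higher.
As > Sn: both effects reinforce here, so As is clearly the higher of the two.
C > As: the two effects oppose for this pair; the down-group effect wins (2.55 vs 2.18).
Br > C: period and group pull opposite ways; the across-period shift dominates (2.96 vs 2.55).
For reference (Pauling): C 2.55, As 2.18, Br 2.96, Rb 0.82, Sn 1.96.
So from lowest to highest: Rb < Sn < As < C < Br.

Rb < Sn < As < C < Br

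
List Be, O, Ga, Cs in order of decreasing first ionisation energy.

O, Be, Ga, Cs

Be is in period 2, group 2; O is in period 2, group 16; Ga is in period 4, group 13; Cs is in period 6, group 1.
Across a period the outer electron is held more tightly (higher IE₁); down a group it sits in a higher shell, more shielded, and comes off more easily.
These span different periods and groups, so the two trends combine.
Ga > Cs: both effects reinforce here, so Ga is clearly the higher of the two.
Be > Ga: period and group pull opposite ways; the down-group shift dominates (900 vs 579 kJ/mol).
O > Be: O lies to the right of Be in period 2, so the across-period effect alone puts O higher.
Approximate values (kJ/mol): Be 900, O 1314, Ga 579, Cs 376.
So from highest to lowest: O > Be > Ga > Cs.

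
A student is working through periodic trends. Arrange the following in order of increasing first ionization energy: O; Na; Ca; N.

Na, Ca, O, N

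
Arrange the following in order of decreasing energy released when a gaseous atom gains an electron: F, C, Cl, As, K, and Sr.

Cl > F > C > As > K > Sr

C is in period 2, group 14; F is in period 2, group 17; Cl is in period 3, group 17; K is in period 4, group 1; As is in period 4, group 15; Sr is in period 5, group 2.
Adding an electron releases more energy for atoms nearer the top right (short of the noble gases).
These span different periods and groups, so the two trends combine.
K > Sr: the two effects oppose for this pair; the down-group effect wins (48 vs 5 kJ/mol).
As > K: both are in period 4; the period trend gives As the larger value.
C > As: period and group pull opposite ways; the down-group shift dominates (122 vs 78 kJ/mol).
F > C: F lies to the right of C in period 2, so the across-period effect alone puts F higher.
Cl > F: this pair runs against the simple trend — see the exception note.
Note the exception: Cl has a higher electron affinity than F, contrary to the simple trend — F's small 2p subshell makes the incoming electron feel strong e⁻–e⁻ repulsion, so Cl actually releases more energy on gaining an electron.
Approximate values (kJ/mol): C 122, F 328, Cl 349, K 48, As 78, Sr 5.
So from highest to lowest: Cl > F > C > As > K > Sr.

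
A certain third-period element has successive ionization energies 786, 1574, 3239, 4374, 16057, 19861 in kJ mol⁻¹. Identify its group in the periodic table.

Look for the largest jump between consecutive ionization energies: IE5/IE4 ≈ 3.7, far larger than any earlier ratio.
That jump marks the point where a core electron is being removed. So the atom has 4 valence electrons.
A main-group element with 4 valence electrons is in group 14.

Group 14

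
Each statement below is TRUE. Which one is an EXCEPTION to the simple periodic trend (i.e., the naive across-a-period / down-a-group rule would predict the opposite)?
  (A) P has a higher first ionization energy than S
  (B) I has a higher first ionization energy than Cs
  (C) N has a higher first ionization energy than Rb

The general trend: first ionization energy increases across a period and decreases down a group.
(A) P (period 3, group 15) vs S (period 3, group 16): the stated order contradicts the simple trend.
(B) I (period 5, group 17) vs Cs (period 6, group 1): the stated order agrees with the simple trend.
(C) N (period 2, group 15) vs Rb (period 5, group 1): the stated order agrees with the simple trend.
The exception is (A): S (3p⁴) ionizes more easily than half-filled P (3p³) because the paired 3p electron in S is pushed out by e⁻–e⁻ repulsion.

(A)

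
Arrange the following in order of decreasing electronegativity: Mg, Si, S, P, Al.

S > P > Si > Al > Mg

Mg is in period 3, group 2; Al is in period 3, group 13; Si is in period 3, group 14; P is in period 3, group 15; S is in period 3, group 16.
Electronegativity increases across a period and decreases down a group, tracking effective nuclear charge and atomic size.
All lie in period 3, so electronegativity increases left to right.
So from highest to lowest: S > P > Si > Al > Mg.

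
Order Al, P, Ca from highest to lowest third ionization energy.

Ca > P > Al

IE_3 is the cost of taking one more electron from the +2 cation: Al²⁺ still has 1 valence electron; P²⁺ still has 3 valence electrons; Ca²⁺ is the bare [Ar] core.
Breaking into a closed-shell core is much more expensive than removing a leftover valence electron — Ca has the largest IE_3 here.
Valence configurations: Al²⁺ [Ne]3s¹, P²⁺ [Ne]3s²3p¹.
Approximate IE_3 values (kJ/mol): Al 2745, P 2914, Ca 4912.
Hence IE_3: Al < P < Ca.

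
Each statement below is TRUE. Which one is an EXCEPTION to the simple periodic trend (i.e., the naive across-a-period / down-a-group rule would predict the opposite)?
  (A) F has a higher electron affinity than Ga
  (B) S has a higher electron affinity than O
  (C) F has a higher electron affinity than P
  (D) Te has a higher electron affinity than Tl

(B)

The general trend: electron affinity increases across a period and decreases down a group.
(A) F (period 2, group 17) vs Ga (period 4, group 13): the stated order agrees with the simple trend.
(B) S (period 3, group 16) vs O (period 2, group 16): the stated order contradicts the simple trend.
(C) F (period 2, group 17) vs P (period 3, group 15): the stated order agrees with the simple trend.
(D) Te (period 5, group 16) vs Tl (period 6, group 13): the stated order agrees with the simple trend.
The exception is (B): the compact 2p subshell of O repels the added electron more than S's larger 3p does.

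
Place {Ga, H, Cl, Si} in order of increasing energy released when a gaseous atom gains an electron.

H is in period 1, group 1; Si is in period 3, group 14; Cl is in period 3, group 17; Ga is in period 4, group 13.
EA tends to increase across a period and decrease down a group, though the pattern is less regular than for IE or radius.
Neither a single period nor a single group — weigh both effects.
H > Ga: the two effects oppose for this pair; the down-group effect wins (73 vs 29 kJ/mol).
Si > H: period and group pull opposite ways; the across-period shift dominates (134 vs 73 kJ/mol).
Cl > Si: Cl lies to the right of Si in period 3, so the across-period effect alone puts Cl higher.
Tabulated electron affinity (kJ/mol): H 73, Si 134, Cl 349, Ga 29.
So from lowest to highest: Ga < H < Si < Cl.

Ga < H < Si < Cl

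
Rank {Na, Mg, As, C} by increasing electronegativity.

Electronegativity increases across a period and decreases down a group, tracking effective nuclear charge and atomic size.
Here both period and group differ, so the two effects have to be weighed against each other.
Mg > Na: Mg lies to the right of Na in period 3, so the across-period effect alone puts Mg higher.
As > Mg: the two effects oppose for this pair; the across-period effect wins (2.18 vs 1.31).
C > As: period and group pull opposite ways; the down-group shift dominates (2.55 vs 2.18).
Tabulated electronegativity (Pauling): C 2.55, Na 0.93, Mg 1.31, As 2.18.
So from lowest to highest: Na < Mg < As < C.

Na < Mg < As < C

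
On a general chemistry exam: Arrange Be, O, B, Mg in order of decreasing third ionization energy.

Be, Mg, O, B

The third ionization energy removes an electron from the +2 ion. For each element: Be²⁺ is the bare [He] core; O²⁺ still has 4 valence electrons; B²⁺ still has 1 valence electron; Mg²⁺ is the bare [Ne] core.
Pulling an electron out of a noble-gas core costs far more than removing a remaining valence electron, so Mg and Be sit at the high end of IE_3.
Valence configurations: O²⁺ [He]2s²2p², B²⁺ [He]2s¹.
Approximate IE_3 values (kJ/mol): Be 14849, O 5300, B 3660, Mg 7733.
Overall IE_3 order: B < O < Mg < Be.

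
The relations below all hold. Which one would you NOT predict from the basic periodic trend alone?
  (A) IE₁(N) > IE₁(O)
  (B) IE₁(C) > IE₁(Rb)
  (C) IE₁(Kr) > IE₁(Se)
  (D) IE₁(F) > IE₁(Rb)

(A)

The general trend: IE₁ increases across a period and decreases down a group.
(A) N (period 2, group 15) vs O (period 2, group 16): the stated order contradicts the simple trend.
(B) C (period 2, group 14) vs Rb (period 5, group 1): the stated order agrees with the simple trend.
(C) Kr (period 4, group 18) vs Se (period 4, group 16): the stated order agrees with the simple trend.
(D) F (period 2, group 17) vs Rb (period 5, group 1): the stated order agrees with the simple trend.
The exception is (A): pairing an electron in O's 2p⁴ costs repulsion energy, so O ionizes more easily than half-filled N (2p³).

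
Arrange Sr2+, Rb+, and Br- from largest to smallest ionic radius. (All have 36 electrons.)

All of these have 36 electrons, so size is governed by nuclear charge alone: the more protons, the stronger the pull on the same electron cloud, and the smaller the ion.
Nuclear charges: Sr2+ (Z=38), Rb+ (Z=37), Br- (Z=35).
Largest to smallest: Br- > Rb+ > Sr2+.

Br- > Rb+ > Sr2+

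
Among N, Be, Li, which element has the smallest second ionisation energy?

Be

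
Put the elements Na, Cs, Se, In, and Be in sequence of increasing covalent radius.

Be < Se < In < Na < Cs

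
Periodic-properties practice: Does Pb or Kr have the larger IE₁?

Kr

Kr is in period 4, group 18; Pb is in period 6, group 14.
IE₁ increases left→right with effective nuclear charge and decreases top→bottom as the valence shell moves farther out.
Here both period and group differ, so the two effects have to be weighed against each other.
Kr > Pb: both effects reinforce here, so Kr is clearly the higher of the two.
For reference (kJ/mol): Kr 1351, Pb 716.
So Kr has the larger IE₁ (Kr > Pb).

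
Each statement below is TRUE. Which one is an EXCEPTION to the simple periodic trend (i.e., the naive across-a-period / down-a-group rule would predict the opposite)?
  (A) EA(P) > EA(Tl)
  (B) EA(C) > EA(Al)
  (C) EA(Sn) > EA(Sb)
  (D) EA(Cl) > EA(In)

The general trend: electron affinity increases across a period and decreases down a group.
(A) P (period 3, group 15) vs Tl (period 6, group 13): the stated order agrees with the simple trend.
(B) C (period 2, group 14) vs Al (period 3, group 13): the stated order agrees with the simple trend.
(C) Sn (period 5, group 14) vs Sb (period 5, group 15): the stated order contradicts the simple trend.
(D) Cl (period 3, group 17) vs In (period 5, group 13): the stated order agrees with the simple trend.
The exception is (C): adding an electron to Sb's half-filled 5p³ is unfavourable, so Sn has the more exothermic EA.

(C)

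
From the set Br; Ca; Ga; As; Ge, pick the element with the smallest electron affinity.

Ca

Ca is in period 4, group 2; Ga is in period 4, group 13; Ge is in period 4, group 14; As is in period 4, group 15; Br is in period 4, group 17.
Atoms with high Z_eff and room in the valence shell (especially the halogens) have the most exothermic electron affinities.
All lie in period 4; the across-period trend (electron affinity increases left to right) applies, with the exception below.
Note the exception: Ge has a higher electron affinity than As, contrary to the simple trend — adding an electron to As's half-filled 4p³ is unfavourable, so Ge (4p²) has the more exothermic EA.
For reference (kJ/mol): Ca 2, Ga 29, Ge 119, As 78, Br 325.
The smallest electron affinity among these belongs to Ca.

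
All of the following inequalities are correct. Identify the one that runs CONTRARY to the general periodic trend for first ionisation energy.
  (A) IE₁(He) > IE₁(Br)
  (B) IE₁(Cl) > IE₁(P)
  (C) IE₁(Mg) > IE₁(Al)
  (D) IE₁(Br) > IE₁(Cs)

The general trend: first ionisation energy increases across a period and decreases down a group.
(A) He (period 1, group 18) vs Br (period 4, group 17): the stated order agrees with the simple trend.
(B) Cl (period 3, group 17) vs P (period 3, group 15): the stated order agrees with the simple trend.
(C) Mg (period 3, group 2) vs Al (period 3, group 13): the stated order contradicts the simple trend.
(D) Br (period 4, group 17) vs Cs (period 6, group 1): the stated order agrees with the simple trend.
The exception is (C): Al's single 3p electron is easier to remove than one from Mg's filled 3s².

(C)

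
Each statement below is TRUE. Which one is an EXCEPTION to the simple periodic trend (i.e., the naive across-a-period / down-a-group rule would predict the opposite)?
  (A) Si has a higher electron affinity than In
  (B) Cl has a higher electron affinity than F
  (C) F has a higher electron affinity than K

(B)

The general trend: electron affinity increases across a period and decreases down a group.
(A) Si (period 3, group 14) vs In (period 5, group 13): the stated order agrees with the simple trend.
(B) Cl (period 3, group 17) vs F (period 2, group 17): the stated order contradicts the simple trend.
(C) F (period 2, group 17) vs K (period 4, group 1): the stated order agrees with the simple trend.
The exception is (B): F's small 2p subshell makes the incoming electron feel strong e⁻–e⁻ repulsion, so Cl actually releases more energy on gaining an electron.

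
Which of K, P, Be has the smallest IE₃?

P

The third ionization energy removes an electron from the +2 ion. For each element: K²⁺ is already 1 electron into the core; P²⁺ still has 3 valence electrons; Be²⁺ is the bare [He] core.
Breaking into a closed-shell core is much more expensive than removing a leftover valence electron — K and Be have the largest IE_3 here.
The numbers (kJ/mol): K 4420, P 2914, Be 14849.
Overall IE_3 order: P < K < Be.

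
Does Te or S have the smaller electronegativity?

EN rises left→right (higher Z_eff, smaller atoms) and falls top→bottom (larger, more shielded atoms).
All are in group 16, so electronegativity increases up the group.
So Te has the smaller electronegativity (Te < S).

Te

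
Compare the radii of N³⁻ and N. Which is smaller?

N

Forming N³⁻ adds 3 electrons to N. More electron–electron repulsion in the same shell, with unchanged nuclear charge, lets the cloud expand.
An anion is larger than its parent atom: N³⁻ > N.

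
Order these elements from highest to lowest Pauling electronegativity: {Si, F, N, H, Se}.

F > N > Se > H > Si

H is in period 1, group 1; N is in period 2, group 15; F is in period 2, group 17; Si is in period 3, group 14; Se is in period 4, group 16.
Atoms toward the upper right of the periodic table pull bonding electrons most strongly.
Neither a single period nor a single group — weigh both effects.
H > Si: the two effects oppose for this pair; the down-group effect wins (2.20 vs 1.90).
Se > H: the two effects oppose for this pair; the across-period effect wins (2.55 vs 2.20).
N > Se: period and group pull opposite ways; the down-group shift dominates (3.04 vs 2.55).
F > N: F lies to the right of N in period 2, so the across-period effect alone puts F higher.
For reference (Pauling): H 2.20, N 3.04, F 3.98, Si 1.90, Se 2.55.
So from highest to lowest: F > N > Se > H > Si.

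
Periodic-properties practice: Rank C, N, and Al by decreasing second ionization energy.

IE_2 is the cost of taking one more electron from the +1 cation: C⁺ still has 3 valence electrons; N⁺ still has 4 valence electrons; Al⁺ still has 2 valence electrons.
All are still removing valence electrons, so compare the +1 ions as you would atoms: IE_2 generally rises across a period (higher Z_eff) and falls down a group (larger shell), subject to the usual subshell exceptions.
Valence configurations: C⁺ [He]2s²2p¹, N⁺ [He]2s²2p², Al⁺ [Ne]3s².
The numbers (kJ/mol): C 2353, N 2856, Al 1817.
Hence IE_2: Al < C < N.

N > C > Al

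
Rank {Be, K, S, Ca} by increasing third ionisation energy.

Consider each +2 ion: Be²⁺ is the bare [He] core; K²⁺ is already 1 electron into the core; S²⁺ still has 4 valence electrons; Ca²⁺ is the bare [Ar] core.
Pulling an electron out of a noble-gas core costs far more than removing a remaining valence electron, so K, Ca and Be sit at the high end of IE_3.
Approximate IE_3 values (kJ/mol): Be 14849, K 4420, S 3357, Ca 4912.
Overall IE_3 order: S < K < Ca < Be.

S < K < Ca < Be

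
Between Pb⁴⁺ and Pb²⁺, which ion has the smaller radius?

Both ions have Z = 82 protons, but Pb⁴⁺ has lost more electrons, so its remaining electrons feel a larger effective nuclear charge per electron and are pulled in more tightly.
Higher positive charge → smaller ion, so Pb²⁺ > Pb⁴⁺.

Pb⁴⁺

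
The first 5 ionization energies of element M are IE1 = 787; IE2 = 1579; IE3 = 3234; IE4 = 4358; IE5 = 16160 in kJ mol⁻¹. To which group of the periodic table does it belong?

Group 14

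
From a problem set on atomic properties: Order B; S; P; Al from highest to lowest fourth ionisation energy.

B > Al > P > S

The fourth ionization energy removes an electron from the +3 ion. For each element: B³⁺ is the bare [He] core; S³⁺ still has 3 valence electrons; P³⁺ still has 2 valence electrons; Al³⁺ is the bare [Ne] core.
Breaking into a closed-shell core is much more expensive than removing a leftover valence electron — Al and B have the largest IE_4 here.
Valence configurations: S³⁺ [Ne]3s²3p¹, P³⁺ [Ne]3s².
S³⁺ loses a lone 3p electron whereas P³⁺ must break into a filled 3s² pair, so IE_4(P) > IE_4(S) even though S has the higher nuclear charge.
Tabulated IE_4 (kJ/mol): B 25026, S 4556, P 4964, Al 11577.
Overall IE_4 order: S < P < Al < B.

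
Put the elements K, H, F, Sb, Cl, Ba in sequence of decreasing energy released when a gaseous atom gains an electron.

Cl > F > Sb > H > K > Ba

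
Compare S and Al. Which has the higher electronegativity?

EN rises left→right (higher Z_eff, smaller atoms) and falls top→bottom (larger, more shielded atoms).
All lie in period 3, so electronegativity increases left to right.
So S has the higher electronegativity (S > Al).

S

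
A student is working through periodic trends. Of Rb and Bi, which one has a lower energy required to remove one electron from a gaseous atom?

Rb is in period 5, group 1; Bi is in period 6, group 15.
Across a period the outer electron is held more tightly (higher IE₁); down a group it sits in a higher shell, more shielded, and comes off more easily.
Neither a single period nor a single group — weigh both effects.
Bi > Rb: period and group pull opposite ways; the across-period shift dominates (703 vs 403 kJ/mol).
For reference (kJ/mol): Rb 403, Bi 703.
So Rb has the lower energy required to remove one electron from a gaseous atom (Rb < Bi).

Rb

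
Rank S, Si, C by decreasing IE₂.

C > S > Si

The second ionization energy removes an electron from the +1 ion. For each element: S⁺ still has 5 valence electrons; Si⁺ still has 3 valence electrons; C⁺ still has 3 valence electrons.
All are still removing valence electrons, so compare the +1 ions as you would atoms: IE_2 generally rises across a period (higher Z_eff) and falls down a group (larger shell), subject to the usual subshell exceptions.
Valence configurations: S⁺ [Ne]3s²3p³, Si⁺ [Ne]3s²3p¹, C⁺ [He]2s²2p¹.
Tabulated IE_2 (kJ/mol): S 2252, Si 1577, C 2353.
So the second ionization energies run Si < S < C.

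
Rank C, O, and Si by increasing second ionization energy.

Si, C, O

IE_2 is the cost of taking one more electron from the +1 cation: C⁺ still has 3 valence electrons; O⁺ still has 5 valence electrons; Si⁺ still has 3 valence electrons.
All are still removing valence electrons, so compare the +1 ions as you would atoms: IE_2 generally rises across a period (higher Z_eff) and falls down a group (larger shell), subject to the usual subshell exceptions.
Valence configurations: C⁺ [He]2s²2p¹, O⁺ [He]2s²2p³, Si⁺ [Ne]3s²3p¹.
Approximate IE_2 values (kJ/mol): C 2353, O 3388, Si 1577.
Overall IE_2 order: Si < C < O.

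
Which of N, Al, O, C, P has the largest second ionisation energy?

O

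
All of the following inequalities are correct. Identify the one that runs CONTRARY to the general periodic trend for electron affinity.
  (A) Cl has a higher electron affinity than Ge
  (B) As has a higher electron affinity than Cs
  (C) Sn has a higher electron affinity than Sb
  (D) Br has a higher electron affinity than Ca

The general trend: electron affinity increases across a period and decreases down a group.
(A) Cl (period 3, group 17) vs Ge (period 4, group 14): the stated order agrees with the simple trend.
(B) As (period 4, group 15) vs Cs (period 6, group 1): the stated order agrees with the simple trend.
(C) Sn (period 5, group 14) vs Sb (period 5, group 15): the stated order contradicts the simple trend.
(D) Br (period 4, group 17) vs Ca (period 4, group 2): the stated order agrees with the simple trend.
The exception is (C): adding an electron to Sb's half-filled 5p³ is unfavourable, so Sn has the more exothermic EA.

(C)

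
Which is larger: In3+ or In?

Forming In3+ removes 3 electrons from In. Fewer electrons for the same nuclear charge means less shielding and a higher Z_eff on the remaining electrons, and for main-group metals the entire outer shell is lost.
A cation is smaller than its parent atom: In3+ < In.

In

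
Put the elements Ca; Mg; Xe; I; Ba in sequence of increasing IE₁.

Ba < Ca < Mg < I < Xe

Across a period the outer electron is held more tightly (higher IE₁); down a group it sits in a higher shell, more shielded, and comes off more easily.
These span different periods and groups, so the two trends combine.
Ca > Ba: they share group 2; the group trend gives Ca the larger value.
Mg > Ca: Mg sits above Ca in group 2, so the down-group effect alone puts Mg higher.
I > Mg: the two effects oppose for this pair; the across-period effect wins (1008 vs 738 kJ/mol).
Xe > I: both are in period 5; the period trend gives Xe the larger value.
Tabulated first ionization energy (kJ/mol): Mg 738, Ca 590, I 1008, Xe 1170, Ba 503.
So from lowest to highest: Ba < Ca < Mg < I < Xe.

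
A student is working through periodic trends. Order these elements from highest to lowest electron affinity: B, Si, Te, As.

Te > Si > As > B

EA tends to increase across a period and decrease down a group, though the pattern is less regular than for IE or radius.
A diagonal step moves right (one effect) and down (the opposite effect) at once.
As > B: the two effects oppose for this pair; the across-period effect wins (78 vs 27 kJ/mol).
Si > As: period and group pull opposite ways; the down-group shift dominates (134 vs 78 kJ/mol).
Te > Si: the two effects oppose for this pair; the across-period effect wins (190 vs 134 kJ/mol).
Approximate values (kJ/mol): B 27, Si 134, As 78, Te 190.
So from highest to lowest: Te > Si > As > B.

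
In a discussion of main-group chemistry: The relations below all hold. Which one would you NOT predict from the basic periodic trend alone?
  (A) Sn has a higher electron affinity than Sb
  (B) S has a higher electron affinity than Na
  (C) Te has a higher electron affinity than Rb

The general trend: electron affinity increases across a period and decreases down a group.
(A) Sn (period 5, group 14) vs Sb (period 5, group 15): the stated order contradicts the simple trend.
(B) S (period 3, group 16) vs Na (period 3, group 1): the stated order agrees with the simple trend.
(C) Te (period 5, group 16) vs Rb (period 5, group 1): the stated order agrees with the simple trend.
The exception is (A): adding an electron to Sb's half-filled 5p³ is unfavourable, so Sn has the more exothermic EA.

(A)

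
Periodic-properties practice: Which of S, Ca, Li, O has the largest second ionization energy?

Li

Consider each +1 ion: S⁺ still has 5 valence electrons; Ca⁺ still has 1 valence electron; Li⁺ is the bare [He] core; O⁺ still has 5 valence electrons.
Pulling an electron out of a noble-gas core costs far more than removing a remaining valence electron, so Li sits at the high end of IE_2.
Valence configurations: S⁺ [Ne]3s²3p³, Ca⁺ [Ar]4s¹, O⁺ [He]2s²2p³.
Approximate IE_2 values (kJ/mol): S 2252, Ca 1145, Li 7298, O 3388.
Hence IE_2: Ca < S < O < Li.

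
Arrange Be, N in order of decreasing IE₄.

Be > N

The fourth ionization energy removes an electron from the +3 ion. For each element: Be³⁺ is already 1 electron into the core; N³⁺ still has 2 valence electrons.
Breaking into a closed-shell core is much more expensive than removing a leftover valence electron — Be has the largest IE_4 here.
Tabulated IE_4 (kJ/mol): Be 21007, N 7475.
So the fourth ionization energies run N < Be.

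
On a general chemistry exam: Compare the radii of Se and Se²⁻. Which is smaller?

Se

Forming Se²⁻ adds 2 electrons to Se. More electron–electron repulsion in the same shell, with unchanged nuclear charge, lets the cloud expand.
An anion is larger than its parent atom: Se²⁻ > Se.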